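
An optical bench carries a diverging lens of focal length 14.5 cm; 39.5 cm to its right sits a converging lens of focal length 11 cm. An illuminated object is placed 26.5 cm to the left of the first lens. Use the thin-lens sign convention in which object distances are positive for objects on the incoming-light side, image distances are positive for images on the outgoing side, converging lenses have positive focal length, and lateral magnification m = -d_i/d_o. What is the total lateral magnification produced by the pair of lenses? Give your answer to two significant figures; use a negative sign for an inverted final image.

Applying the thin-lens equation to the first lens, 1/(-14.5) = 1/26.5 + 1/d_i1, which gives d_i1 = -9.372 cm.
Its lateral magnification is m_1 = -d_i1/d_o1 = -(-9.372)/26.5 = 0.3537.
The intermediate image is virtual, 9.372 cm to the left of lens 1, so d_o2 = L - d_i1 = 39.5 - (-9.372) = 48.872 cm.
Applying the thin-lens equation again with f_2 = 11 cm and d_o2 = 48.872 cm gives d_i2 = 14.195 cm.
m_2 = -(14.195)/(48.872) = -0.2905.
Overall magnification: m = m_1 m_2 = -0.1027.

-0.10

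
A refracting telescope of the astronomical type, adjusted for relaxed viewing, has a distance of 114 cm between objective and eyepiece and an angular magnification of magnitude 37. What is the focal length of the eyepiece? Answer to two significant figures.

In normal adjustment the tube length equals f_obj + f_eye and |M| = f_obj/f_eye.
So f_obj = 37 f_eye and 37 f_eye + f_eye = 114 cm, giving f_eye = 114/38 = 3.000 cm and f_obj = 111.000 cm.

3.0 cm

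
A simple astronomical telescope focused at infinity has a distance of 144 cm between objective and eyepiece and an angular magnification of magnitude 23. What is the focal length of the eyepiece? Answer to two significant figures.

In normal adjustment the tube length equals f_obj + f_eye and |M| = f_obj/f_eye.
So f_obj = 23 f_eye and 23 f_eye + f_eye = 144 cm, giving f_eye = 144/24 = 6.000 cm and f_obj = 138.000 cm.

6.0 cm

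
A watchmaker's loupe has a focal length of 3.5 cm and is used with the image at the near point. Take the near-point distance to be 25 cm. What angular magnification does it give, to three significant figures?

8.14

M = 1 + D/f = 1 + 25/3.5 = 8.143.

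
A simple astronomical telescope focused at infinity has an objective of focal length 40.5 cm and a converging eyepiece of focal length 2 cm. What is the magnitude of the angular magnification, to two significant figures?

20

|M| = f_obj/|f_eye| = 40.5/2 = 20.250.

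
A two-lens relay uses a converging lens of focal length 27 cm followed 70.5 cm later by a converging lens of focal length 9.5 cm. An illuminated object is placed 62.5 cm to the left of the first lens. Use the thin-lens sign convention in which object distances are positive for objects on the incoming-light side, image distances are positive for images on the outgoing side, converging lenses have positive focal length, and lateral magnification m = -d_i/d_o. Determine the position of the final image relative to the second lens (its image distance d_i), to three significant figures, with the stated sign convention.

First lens: d_i1 = 1/(1/27 - 1/62.5) = 47.535 cm.
That image sits 22.965 cm in front of the second lens, so d_o2 = 22.965 cm.
Second lens: d_i2 = 1/(1/9.5 - 1/(22.965)) = 16.203 cm.

16.2 cm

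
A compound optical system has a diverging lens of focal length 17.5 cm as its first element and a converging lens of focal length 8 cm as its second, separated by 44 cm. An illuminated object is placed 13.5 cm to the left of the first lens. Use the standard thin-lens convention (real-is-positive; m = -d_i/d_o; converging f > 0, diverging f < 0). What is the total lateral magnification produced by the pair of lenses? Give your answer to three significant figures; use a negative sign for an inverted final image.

Applying the thin-lens equation to the first lens, 1/(-17.5) = 1/13.5 + 1/d_i1, which gives d_i1 = -7.621 cm.
Its lateral magnification is m_1 = -d_i1/d_o1 = -(-7.621)/13.5 = 0.5645.
With d_i1 < 0 the first image is virtual and lies on the object side; the object distance for lens 2 is d_o2 = 44 - (-7.621) = 51.621 cm.
Applying the thin-lens equation again with f_2 = 8 cm and d_o2 = 51.621 cm gives d_i2 = 9.467 cm.
m_2 = -(9.467)/(51.621) = -0.1834.
Overall magnification: m = m_1 m_2 = -0.1035.

-0.104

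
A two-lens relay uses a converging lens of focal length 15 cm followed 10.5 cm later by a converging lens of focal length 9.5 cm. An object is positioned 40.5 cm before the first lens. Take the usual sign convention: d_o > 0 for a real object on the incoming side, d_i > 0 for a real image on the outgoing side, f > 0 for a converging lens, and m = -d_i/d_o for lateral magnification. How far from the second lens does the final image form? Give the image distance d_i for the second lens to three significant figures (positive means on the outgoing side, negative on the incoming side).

Applying the thin-lens equation to the first lens, 1/15 = 1/40.5 + 1/d_i1, which gives d_i1 = 23.824 cm.
This image would form 23.824 cm past lens 1, i.e. 13.324 cm beyond lens 2, so it is a virtual object for lens 2: d_o2 = 10.5 - 23.824 = -13.324 cm.
Applying the thin-lens equation again with f_2 = 9.5 cm and d_o2 = -13.324 cm gives d_i2 = 5.546 cm.

5.55 cm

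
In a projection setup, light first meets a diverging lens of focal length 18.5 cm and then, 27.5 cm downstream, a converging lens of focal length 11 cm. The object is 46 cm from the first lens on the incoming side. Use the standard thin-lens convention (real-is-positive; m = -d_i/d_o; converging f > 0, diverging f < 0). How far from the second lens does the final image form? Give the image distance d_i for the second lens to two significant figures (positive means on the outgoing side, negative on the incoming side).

Lens 1: 1/d_i1 = 1/f_1 - 1/d_o1 = 1/(-18.5) - 1/46 = -0.07579 cm^-1, so d_i1 = -13.194 cm.
With d_i1 < 0 the first image is virtual and lies on the object side; the object distance for lens 2 is d_o2 = 27.5 - (-13.194) = 40.694 cm.
Lens 2: 1/d_i2 = 1/f_2 - 1/d_o2 = 1/11 - 1/(40.694) = 0.06634 cm^-1, so d_i2 = 15.075 cm.

15 cm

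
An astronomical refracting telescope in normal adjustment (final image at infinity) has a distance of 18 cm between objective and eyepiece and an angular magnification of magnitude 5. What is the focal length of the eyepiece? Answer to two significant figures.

3.0 cm

In normal adjustment the tube length equals f_obj + f_eye and |M| = f_obj/f_eye.
So f_obj = 5 f_eye and 5 f_eye + f_eye = 18 cm, giving f_eye = 18/6 = 3.000 cm and f_obj = 15.000 cm.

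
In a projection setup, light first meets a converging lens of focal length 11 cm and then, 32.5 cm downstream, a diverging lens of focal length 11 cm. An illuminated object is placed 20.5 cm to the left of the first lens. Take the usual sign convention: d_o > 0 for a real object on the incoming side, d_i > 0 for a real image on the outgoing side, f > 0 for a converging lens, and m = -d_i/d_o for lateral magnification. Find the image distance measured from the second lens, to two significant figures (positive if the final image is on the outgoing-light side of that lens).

Lens 1: 1/d_i1 = 1/f_1 - 1/d_o1 = 1/11 - 1/20.5 = 0.04213 cm^-1, so d_i1 = 23.737 cm.
That image sits 8.763 cm in front of the second lens, so d_o2 = 8.763 cm.
Lens 2: 1/d_i2 = 1/f_2 - 1/d_o2 = 1/(-11) - 1/(8.763) = -0.20502 cm^-1, so d_i2 = -4.877 cm.

-4.9 cm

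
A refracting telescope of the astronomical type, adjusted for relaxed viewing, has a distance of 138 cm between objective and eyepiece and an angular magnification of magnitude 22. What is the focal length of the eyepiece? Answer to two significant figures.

In normal adjustment the tube length equals f_obj + f_eye and |M| = f_obj/f_eye.
So f_obj = 22 f_eye and 22 f_eye + f_eye = 138 cm, giving f_eye = 138/23 = 6.000 cm and f_obj = 132.000 cm.

6.0 cm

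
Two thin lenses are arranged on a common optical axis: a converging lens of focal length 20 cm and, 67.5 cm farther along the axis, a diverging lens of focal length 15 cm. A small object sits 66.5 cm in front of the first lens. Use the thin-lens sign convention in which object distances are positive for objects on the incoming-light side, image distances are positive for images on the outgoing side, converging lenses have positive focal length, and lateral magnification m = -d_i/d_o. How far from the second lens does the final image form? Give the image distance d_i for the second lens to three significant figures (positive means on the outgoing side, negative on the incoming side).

Applying the thin-lens equation to the first lens, 1/20 = 1/66.5 + 1/d_i1, which gives d_i1 = 28.602 cm.
The intermediate image is 28.602 cm to the right of lens 1, so d_o2 = L - d_i1 = 67.5 - 28.602 = 38.898 cm.
Applying the thin-lens equation again with f_2 = -15 cm and d_o2 = 38.898 cm gives d_i2 = -10.825 cm.

-10.8 cm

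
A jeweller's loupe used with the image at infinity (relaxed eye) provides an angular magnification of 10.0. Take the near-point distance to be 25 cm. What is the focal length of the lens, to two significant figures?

For the image at infinity, M = D/f.
f = D/M = 25/10.0 = 2.500 cm.

2.5 cm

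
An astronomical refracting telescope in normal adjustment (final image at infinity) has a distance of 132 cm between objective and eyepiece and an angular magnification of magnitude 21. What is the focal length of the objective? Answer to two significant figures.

130 cm

In normal adjustment the tube length equals f_obj + f_eye and |M| = f_obj/f_eye.
So f_obj = 21 f_eye and 21 f_eye + f_eye = 132 cm, giving f_eye = 132/22 = 6.000 cm and f_obj = 126.000 cm.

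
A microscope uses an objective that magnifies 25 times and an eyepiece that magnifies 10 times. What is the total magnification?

The overall magnification of a compound microscope is the product of the objective and eyepiece magnifications:
M = M_obj x M_eye = 25 x 10 = 250.

250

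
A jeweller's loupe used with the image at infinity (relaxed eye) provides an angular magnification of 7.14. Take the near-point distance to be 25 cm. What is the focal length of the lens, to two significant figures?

3.5 cm

For the image at infinity, M = D/f.
f = D/M = 25/7.14 = 3.501 cm.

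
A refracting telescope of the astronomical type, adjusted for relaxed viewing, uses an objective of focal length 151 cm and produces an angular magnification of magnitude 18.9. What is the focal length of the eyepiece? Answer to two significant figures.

|M| = f_obj/f_eye, so f_eye = f_obj/|M| = 151/18.9 = 7.989 cm.

8.0 cm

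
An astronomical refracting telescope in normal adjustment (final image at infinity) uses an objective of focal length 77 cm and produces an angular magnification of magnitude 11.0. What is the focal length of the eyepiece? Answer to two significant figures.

|M| = f_obj/f_eye, so f_eye = f_obj/|M| = 77/11.0 = 7.000 cm.

7.0 cm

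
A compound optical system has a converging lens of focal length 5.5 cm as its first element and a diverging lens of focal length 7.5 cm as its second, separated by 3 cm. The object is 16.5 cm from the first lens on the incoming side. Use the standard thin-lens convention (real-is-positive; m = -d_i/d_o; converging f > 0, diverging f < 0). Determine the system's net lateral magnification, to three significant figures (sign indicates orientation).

-1.67

First lens: d_i1 = 1/(1/5.5 - 1/16.5) = 8.250 cm.
m_1 = -(8.250)/16.5 = -0.5000.
Since 8.250 cm > 3 cm, the first image lies past the second lens and serves as a virtual object: d_o2 = L - d_i1 = -5.250 cm.
Second lens: d_i2 = 1/(1/(-7.5) - 1/(-5.250)) = 17.500 cm.
m_2 = -(17.500)/(-5.250) = 3.3333.
The system's lateral magnification is m_1 m_2 = (-0.5000)(3.3333) = -1.6667.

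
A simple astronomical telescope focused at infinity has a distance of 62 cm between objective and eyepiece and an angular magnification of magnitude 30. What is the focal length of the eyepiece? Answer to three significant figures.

2.00 cm

In normal adjustment the tube length equals f_obj + f_eye and |M| = f_obj/f_eye.
So f_obj = 30 f_eye and 30 f_eye + f_eye = 62 cm, giving f_eye = 62/31 = 2.000 cm and f_obj = 60.000 cm.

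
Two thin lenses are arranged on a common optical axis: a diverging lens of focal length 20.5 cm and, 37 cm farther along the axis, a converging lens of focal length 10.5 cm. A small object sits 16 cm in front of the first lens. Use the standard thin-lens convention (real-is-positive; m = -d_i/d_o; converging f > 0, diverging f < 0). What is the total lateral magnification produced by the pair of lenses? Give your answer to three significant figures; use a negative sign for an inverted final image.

Lens 1: 1/d_i1 = 1/f_1 - 1/d_o1 = 1/(-20.5) - 1/16 = -0.11128 cm^-1, so d_i1 = -8.986 cm.
m_1 = -(-8.986)/16 = 0.5616.
The intermediate image is virtual, 8.986 cm to the left of lens 1, so d_o2 = L - d_i1 = 37 - (-8.986) = 45.986 cm.
Lens 2: 1/d_i2 = 1/f_2 - 1/d_o2 = 1/10.5 - 1/(45.986) = 0.07349 cm^-1, so d_i2 = 13.607 cm.
m_2 = -(13.607)/(45.986) = -0.2959.
The system's lateral magnification is m_1 m_2 = (0.5616)(-0.2959) = -0.1662.

-0.166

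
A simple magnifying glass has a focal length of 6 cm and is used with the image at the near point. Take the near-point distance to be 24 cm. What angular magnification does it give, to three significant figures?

M = 1 + D/f = 1 + 24/6 = 5.000.

5.00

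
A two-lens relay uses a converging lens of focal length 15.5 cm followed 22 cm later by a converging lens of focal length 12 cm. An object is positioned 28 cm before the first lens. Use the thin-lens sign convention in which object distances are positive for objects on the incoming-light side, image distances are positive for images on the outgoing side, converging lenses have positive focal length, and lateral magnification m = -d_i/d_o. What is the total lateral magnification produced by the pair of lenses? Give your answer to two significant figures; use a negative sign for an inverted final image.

-0.60

Applying the thin-lens equation to the first lens, 1/15.5 = 1/28 + 1/d_i1, which gives d_i1 = 34.720 cm.
Its lateral magnification is m_1 = -d_i1/d_o1 = -(34.720)/28 = -1.2400.
Since 34.720 cm > 22 cm, the first image lies past the second lens and serves as a virtual object: d_o2 = L - d_i1 = -12.720 cm.
Applying the thin-lens equation again with f_2 = 12 cm and d_o2 = -12.720 cm gives d_i2 = 6.175 cm.
m_2 = -(6.175)/(-12.720) = 0.4854.
The system's lateral magnification is m_1 m_2 = (-1.2400)(0.4854) = -0.6019.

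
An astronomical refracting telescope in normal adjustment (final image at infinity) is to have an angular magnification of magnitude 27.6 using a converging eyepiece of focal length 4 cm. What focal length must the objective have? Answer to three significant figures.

|M| = f_obj/|f_eye|, so f_obj = |M| x |f_eye| = 27.6 x 4 = 110.400 cm.

110 cm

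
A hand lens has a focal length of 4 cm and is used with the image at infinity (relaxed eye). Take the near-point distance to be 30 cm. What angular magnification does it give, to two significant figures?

M = D/f = 30/4 = 7.500.

7.5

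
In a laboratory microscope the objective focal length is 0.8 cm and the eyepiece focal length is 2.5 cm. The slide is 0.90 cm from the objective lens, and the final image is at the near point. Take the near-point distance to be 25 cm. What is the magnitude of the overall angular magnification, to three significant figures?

88.0

Objective: 1/d_i = 1/f_obj - 1/d_o = 1/0.8 - 1/0.90 = 0.13889 cm^-1, so d_i = 7.200 cm.
m_obj = -d_i/d_o = -7.200/0.90 = -8.000.
Eyepiece angular magnification (image at near point): M_eye = 1 + D/f_e = 1 + 25/2.5 = 11.000.
Overall M = m_obj x M_eye = (-8.000)(11.000) = -88.00.
|M| = 88.00.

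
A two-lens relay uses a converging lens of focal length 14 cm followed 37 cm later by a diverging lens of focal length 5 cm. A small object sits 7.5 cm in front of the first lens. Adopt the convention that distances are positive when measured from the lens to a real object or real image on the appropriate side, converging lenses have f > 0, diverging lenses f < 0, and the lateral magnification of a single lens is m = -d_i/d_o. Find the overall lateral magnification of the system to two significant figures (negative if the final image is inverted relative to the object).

0.19

Applying the thin-lens equation to the first lens, 1/14 = 1/7.5 + 1/d_i1, which gives d_i1 = -16.154 cm.
Its lateral magnification is m_1 = -d_i1/d_o1 = -(-16.154)/7.5 = 2.1538.
The intermediate image is virtual, 16.154 cm to the left of lens 1, so d_o2 = L - d_i1 = 37 - (-16.154) = 53.154 cm.
Applying the thin-lens equation again with f_2 = -5 cm and d_o2 = 53.154 cm gives d_i2 = -4.570 cm.
m_2 = -(-4.570)/(53.154) = 0.0860.
The system's lateral magnification is m_1 m_2 = (2.1538)(0.0860) = 0.1852.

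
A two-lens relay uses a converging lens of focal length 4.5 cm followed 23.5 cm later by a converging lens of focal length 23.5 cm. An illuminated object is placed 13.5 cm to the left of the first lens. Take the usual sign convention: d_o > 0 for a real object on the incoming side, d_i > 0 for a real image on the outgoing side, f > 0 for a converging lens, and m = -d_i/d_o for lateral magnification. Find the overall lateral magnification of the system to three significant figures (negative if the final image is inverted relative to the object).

-1.74

First lens: d_i1 = 1/(1/4.5 - 1/13.5) = 6.750 cm.
m_1 = -(6.750)/13.5 = -0.5000.
Object distance for lens 2: d_o2 = 23.5 - 6.750 = 16.750 cm.
Second lens: d_i2 = 1/(1/23.5 - 1/(16.750)) = -58.315 cm.
m_2 = -(-58.315)/(16.750) = 3.4815.
Overall magnification: m = m_1 m_2 = -1.7407.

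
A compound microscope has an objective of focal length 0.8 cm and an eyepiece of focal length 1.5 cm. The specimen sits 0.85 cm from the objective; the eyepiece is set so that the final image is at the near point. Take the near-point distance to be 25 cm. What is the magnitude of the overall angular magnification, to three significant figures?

Objective: 1/d_i = 1/f_obj - 1/d_o = 1/0.8 - 1/0.85 = 0.07353 cm^-1, so d_i = 13.600 cm.
m_obj = -d_i/d_o = -13.600/0.85 = -16.000.
Eyepiece angular magnification (image at near point): M_eye = 1 + D/f_e = 1 + 25/1.5 = 17.667.
Overall M = m_obj x M_eye = (-16.000)(17.667) = -282.67.
|M| = 282.67.

283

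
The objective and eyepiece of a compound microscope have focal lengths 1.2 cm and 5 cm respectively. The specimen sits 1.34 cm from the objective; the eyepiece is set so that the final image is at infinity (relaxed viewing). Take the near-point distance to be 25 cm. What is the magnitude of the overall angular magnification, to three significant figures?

42.9

Objective: 1/d_i = 1/f_obj - 1/d_o = 1/1.2 - 1/1.34 = 0.08706 cm^-1, so d_i = 11.486 cm.
m_obj = -d_i/d_o = -11.486/1.34 = -8.571.
Eyepiece angular magnification (image at infinity): M_eye = D/f_e = 25/5 = 5.000.
Overall M = m_obj x M_eye = (-8.571)(5.000) = -42.86.
|M| = 42.86.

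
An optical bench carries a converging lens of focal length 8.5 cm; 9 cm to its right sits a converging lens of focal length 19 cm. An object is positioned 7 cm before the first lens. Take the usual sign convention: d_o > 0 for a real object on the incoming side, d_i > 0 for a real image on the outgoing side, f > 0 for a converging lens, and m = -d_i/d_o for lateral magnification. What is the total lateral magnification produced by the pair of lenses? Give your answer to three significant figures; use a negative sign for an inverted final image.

First lens: d_i1 = 1/(1/8.5 - 1/7) = -39.667 cm.
m_1 = -(-39.667)/7 = 5.6667.
The intermediate image is virtual, 39.667 cm to the left of lens 1, so d_o2 = L - d_i1 = 9 - (-39.667) = 48.667 cm.
Second lens: d_i2 = 1/(1/19 - 1/(48.667)) = 31.169 cm.
m_2 = -(31.169)/(48.667) = -0.6404.
Total m = m_1 x m_2 = (5.6667)(-0.6404) = -3.6292.

-3.63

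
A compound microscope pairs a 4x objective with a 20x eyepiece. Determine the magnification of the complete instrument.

The overall magnification of a compound microscope is the product of the objective and eyepiece magnifications:
M = M_obj x M_eye = 4 x 20 = 80.

80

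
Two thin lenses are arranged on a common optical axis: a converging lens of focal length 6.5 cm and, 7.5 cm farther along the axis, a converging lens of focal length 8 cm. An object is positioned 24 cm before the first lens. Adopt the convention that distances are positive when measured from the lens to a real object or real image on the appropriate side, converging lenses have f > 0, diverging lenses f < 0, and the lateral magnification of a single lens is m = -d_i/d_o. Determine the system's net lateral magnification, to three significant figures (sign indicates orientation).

First lens: d_i1 = 1/(1/6.5 - 1/24) = 8.914 cm.
m_1 = -(8.914)/24 = -0.3714.
This image would form 8.914 cm past lens 1, i.e. 1.414 cm beyond lens 2, so it is a virtual object for lens 2: d_o2 = 7.5 - 8.914 = -1.414 cm.
Second lens: d_i2 = 1/(1/8 - 1/(-1.414)) = 1.202 cm.
m_2 = -(1.202)/(-1.414) = 0.8498.
Total m = m_1 x m_2 = (-0.3714)(0.8498) = -0.3156.

-0.316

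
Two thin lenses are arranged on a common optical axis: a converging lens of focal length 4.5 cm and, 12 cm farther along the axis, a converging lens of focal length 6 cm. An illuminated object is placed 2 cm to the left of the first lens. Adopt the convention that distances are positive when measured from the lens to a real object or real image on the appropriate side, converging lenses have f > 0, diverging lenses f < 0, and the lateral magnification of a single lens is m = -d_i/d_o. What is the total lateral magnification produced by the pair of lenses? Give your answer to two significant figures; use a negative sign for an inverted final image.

First lens: d_i1 = 1/(1/4.5 - 1/2) = -3.600 cm.
m_1 = -(-3.600)/2 = 1.8000.
With d_i1 < 0 the first image is virtual and lies on the object side; the object distance for lens 2 is d_o2 = 12 - (-3.600) = 15.600 cm.
Second lens: d_i2 = 1/(1/6 - 1/(15.600)) = 9.750 cm.
m_2 = -(9.750)/(15.600) = -0.6250.
Overall magnification: m = m_1 m_2 = -1.1250.

-1.1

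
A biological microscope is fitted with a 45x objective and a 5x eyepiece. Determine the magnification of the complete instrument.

The overall magnification of a compound microscope is the product of the objective and eyepiece magnifications:
M = M_obj x M_eye = 45 x 5 = 225.

225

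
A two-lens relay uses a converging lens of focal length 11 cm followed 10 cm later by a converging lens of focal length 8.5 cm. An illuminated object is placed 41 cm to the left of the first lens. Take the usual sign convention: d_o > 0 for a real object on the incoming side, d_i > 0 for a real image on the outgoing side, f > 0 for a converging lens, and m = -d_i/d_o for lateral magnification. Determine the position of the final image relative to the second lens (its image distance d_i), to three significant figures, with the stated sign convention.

Lens 1: 1/d_i1 = 1/f_1 - 1/d_o1 = 1/11 - 1/41 = 0.06652 cm^-1, so d_i1 = 15.033 cm.
Since 15.033 cm > 10 cm, the first image lies past the second lens and serves as a virtual object: d_o2 = L - d_i1 = -5.033 cm.
Lens 2: 1/d_i2 = 1/f_2 - 1/d_o2 = 1/8.5 - 1/(-5.033) = 0.31632 cm^-1, so d_i2 = 3.161 cm.

3.16 cm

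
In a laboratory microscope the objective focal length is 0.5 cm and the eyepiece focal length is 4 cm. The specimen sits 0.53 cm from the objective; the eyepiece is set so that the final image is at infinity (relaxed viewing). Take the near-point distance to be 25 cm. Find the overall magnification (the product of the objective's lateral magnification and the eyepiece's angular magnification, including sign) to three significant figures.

Objective: 1/d_i = 1/f_obj - 1/d_o = 1/0.5 - 1/0.53 = 0.11321 cm^-1, so d_i = 8.833 cm.
m_obj = -d_i/d_o = -8.833/0.53 = -16.667.
Eyepiece angular magnification (image at infinity): M_eye = D/f_e = 25/4 = 6.250.
Overall M = m_obj x M_eye = (-16.667)(6.250) = -104.17.

-104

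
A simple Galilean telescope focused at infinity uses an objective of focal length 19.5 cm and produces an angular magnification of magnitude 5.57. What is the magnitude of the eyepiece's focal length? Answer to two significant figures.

3.5 cm

|M| = f_obj/|f_eye|, so |f_eye| = f_obj/|M| = 19.5/5.57 = 3.501 cm.
(The eyepiece is diverging, so its signed focal length is -3.501 cm.)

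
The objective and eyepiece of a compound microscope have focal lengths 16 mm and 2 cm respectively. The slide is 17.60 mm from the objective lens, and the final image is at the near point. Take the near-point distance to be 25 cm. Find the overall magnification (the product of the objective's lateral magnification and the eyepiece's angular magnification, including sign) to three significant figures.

-135

Convert to cm: f_obj = 16 mm = 1.6 cm; d_o = 17.60 mm = 1.76 cm.
Objective: 1/d_i = 1/f_obj - 1/d_o = 1/1.6 - 1/1.76 = 0.05682 cm^-1, so d_i = 17.600 cm.
m_obj = -d_i/d_o = -17.600/1.76 = -10.000.
Eyepiece angular magnification (image at near point): M_eye = 1 + D/f_e = 1 + 25/2 = 13.500.
Overall M = m_obj x M_eye = (-10.000)(13.500) = -135.00.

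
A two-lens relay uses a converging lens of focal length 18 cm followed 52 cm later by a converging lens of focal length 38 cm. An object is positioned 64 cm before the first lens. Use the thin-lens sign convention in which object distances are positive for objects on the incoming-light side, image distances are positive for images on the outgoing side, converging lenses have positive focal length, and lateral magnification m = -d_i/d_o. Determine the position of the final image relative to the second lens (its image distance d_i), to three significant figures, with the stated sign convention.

-92.8 cm

Lens 1: 1/d_i1 = 1/f_1 - 1/d_o1 = 1/18 - 1/64 = 0.03993 cm^-1, so d_i1 = 25.043 cm.
The intermediate image is 25.043 cm to the right of lens 1, so d_o2 = L - d_i1 = 52 - 25.043 = 26.957 cm.
Lens 2: 1/d_i2 = 1/f_2 - 1/d_o2 = 1/38 - 1/(26.957) = -0.01078 cm^-1, so d_i2 = -92.756 cm.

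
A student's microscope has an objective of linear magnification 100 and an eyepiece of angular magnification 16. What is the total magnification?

The overall magnification of a compound microscope is the product of the objective and eyepiece magnifications:
M = M_obj x M_eye = 100 x 16 = 1600.

1600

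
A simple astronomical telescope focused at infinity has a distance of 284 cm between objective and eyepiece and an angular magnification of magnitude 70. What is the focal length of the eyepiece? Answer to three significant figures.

4.00 cm

In normal adjustment the tube length equals f_obj + f_eye and |M| = f_obj/f_eye.
So f_obj = 70 f_eye and 70 f_eye + f_eye = 284 cm, giving f_eye = 284/71 = 4.000 cm and f_obj = 280.000 cm.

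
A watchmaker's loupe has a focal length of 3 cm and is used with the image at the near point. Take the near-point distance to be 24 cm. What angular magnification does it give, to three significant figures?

9.00

M = 1 + D/f = 1 + 24/3 = 9.000.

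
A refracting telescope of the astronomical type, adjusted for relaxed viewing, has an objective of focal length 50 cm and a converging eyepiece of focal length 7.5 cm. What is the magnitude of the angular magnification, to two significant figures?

6.7

|M| = f_obj/|f_eye| = 50/7.5 = 6.667.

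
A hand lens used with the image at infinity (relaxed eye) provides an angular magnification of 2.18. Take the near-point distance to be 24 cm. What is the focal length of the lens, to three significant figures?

For the image at infinity, M = D/f.
f = D/M = 24/2.18 = 11.009 cm.

11.0 cm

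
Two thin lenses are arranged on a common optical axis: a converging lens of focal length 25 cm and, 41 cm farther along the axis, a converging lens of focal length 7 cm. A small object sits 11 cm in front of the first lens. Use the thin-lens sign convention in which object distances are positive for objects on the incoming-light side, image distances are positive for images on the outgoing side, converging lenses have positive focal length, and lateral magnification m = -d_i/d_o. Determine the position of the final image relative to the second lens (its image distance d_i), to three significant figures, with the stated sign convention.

7.91 cm

Applying the thin-lens equation to the first lens, 1/25 = 1/11 + 1/d_i1, which gives d_i1 = -19.643 cm.
With d_i1 < 0 the first image is virtual and lies on the object side; the object distance for lens 2 is d_o2 = 41 - (-19.643) = 60.643 cm.
Applying the thin-lens equation again with f_2 = 7 cm and d_o2 = 60.643 cm gives d_i2 = 7.913 cm.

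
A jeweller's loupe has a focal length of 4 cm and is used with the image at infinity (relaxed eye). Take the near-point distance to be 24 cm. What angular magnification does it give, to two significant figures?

M = D/f = 24/4 = 6.000.

6.0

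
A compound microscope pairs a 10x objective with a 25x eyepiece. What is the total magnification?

250

The overall magnification of a compound microscope is the product of the objective and eyepiece magnifications:
M = M_obj x M_eye = 10 x 25 = 250.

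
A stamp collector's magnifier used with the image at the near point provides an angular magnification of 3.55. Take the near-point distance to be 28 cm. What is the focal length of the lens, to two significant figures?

For the image at the near point, M = 1 + D/f.
f = D/(M - 1) = 28/(3.55 - 1) = 10.980 cm.

11 cm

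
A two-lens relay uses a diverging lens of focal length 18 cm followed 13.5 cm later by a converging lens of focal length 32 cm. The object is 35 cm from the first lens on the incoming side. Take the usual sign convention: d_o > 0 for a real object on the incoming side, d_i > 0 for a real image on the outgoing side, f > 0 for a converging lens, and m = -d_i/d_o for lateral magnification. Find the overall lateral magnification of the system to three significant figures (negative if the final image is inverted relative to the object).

First lens: d_i1 = 1/(1/(-18) - 1/35) = -11.887 cm.
m_1 = -(-11.887)/35 = 0.3396.
With d_i1 < 0 the first image is virtual and lies on the object side; the object distance for lens 2 is d_o2 = 13.5 - (-11.887) = 25.387 cm.
Second lens: d_i2 = 1/(1/32 - 1/(25.387)) = -122.842 cm.
m_2 = -(-122.842)/(25.387) = 4.8388.
Overall magnification: m = m_1 m_2 = 1.6434.

1.64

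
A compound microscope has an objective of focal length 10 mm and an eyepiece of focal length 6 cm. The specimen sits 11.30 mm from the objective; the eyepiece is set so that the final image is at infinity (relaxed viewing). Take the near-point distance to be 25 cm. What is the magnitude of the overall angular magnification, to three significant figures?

Convert to cm: f_obj = 10 mm = 1 cm; d_o = 11.30 mm = 1.13 cm.
Objective: 1/d_i = 1/f_obj - 1/d_o = 1/1 - 1/1.13 = 0.11504 cm^-1, so d_i = 8.692 cm.
m_obj = -d_i/d_o = -8.692/1.13 = -7.692.
Eyepiece angular magnification (image at infinity): M_eye = D/f_e = 25/6 = 4.167.
Overall M = m_obj x M_eye = (-7.692)(4.167) = -32.05.
|M| = 32.05.

32.1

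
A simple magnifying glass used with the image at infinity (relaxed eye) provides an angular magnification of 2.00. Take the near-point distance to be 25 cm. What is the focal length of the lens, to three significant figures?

For the image at infinity, M = D/f.
f = D/M = 25/2.0 = 12.500 cm.

12.5 cm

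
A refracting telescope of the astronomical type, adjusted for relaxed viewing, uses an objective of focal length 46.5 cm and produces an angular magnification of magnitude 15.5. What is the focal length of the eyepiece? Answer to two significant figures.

3.0 cm

|M| = f_obj/f_eye, so f_eye = f_obj/|M| = 46.5/15.5 = 3.000 cm.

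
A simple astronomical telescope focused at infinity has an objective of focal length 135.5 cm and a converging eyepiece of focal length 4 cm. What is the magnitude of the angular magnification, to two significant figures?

|M| = f_obj/|f_eye| = 135.5/4 = 33.875.

34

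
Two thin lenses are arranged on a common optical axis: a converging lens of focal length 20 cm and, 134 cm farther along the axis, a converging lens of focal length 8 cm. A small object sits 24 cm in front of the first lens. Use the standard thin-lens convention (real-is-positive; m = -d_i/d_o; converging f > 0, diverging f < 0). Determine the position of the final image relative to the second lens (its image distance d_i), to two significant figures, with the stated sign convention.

19 cm

First lens: d_i1 = 1/(1/20 - 1/24) = 120.000 cm.
That image sits 14.000 cm in front of the second lens, so d_o2 = 14.000 cm.
Second lens: d_i2 = 1/(1/8 - 1/(14.000)) = 18.667 cm.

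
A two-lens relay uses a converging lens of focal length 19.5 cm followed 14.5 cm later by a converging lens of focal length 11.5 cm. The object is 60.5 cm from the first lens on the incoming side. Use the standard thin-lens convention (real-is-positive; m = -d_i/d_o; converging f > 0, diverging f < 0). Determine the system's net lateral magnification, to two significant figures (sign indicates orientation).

-0.21

First lens: d_i1 = 1/(1/19.5 - 1/60.5) = 28.774 cm.
m_1 = -(28.774)/60.5 = -0.4756.
Since 28.774 cm > 14.5 cm, the first image lies past the second lens and serves as a virtual object: d_o2 = L - d_i1 = -14.274 cm.
Second lens: d_i2 = 1/(1/11.5 - 1/(-14.274)) = 6.369 cm.
m_2 = -(6.369)/(-14.274) = 0.4462.
Overall magnification: m = m_1 m_2 = -0.2122.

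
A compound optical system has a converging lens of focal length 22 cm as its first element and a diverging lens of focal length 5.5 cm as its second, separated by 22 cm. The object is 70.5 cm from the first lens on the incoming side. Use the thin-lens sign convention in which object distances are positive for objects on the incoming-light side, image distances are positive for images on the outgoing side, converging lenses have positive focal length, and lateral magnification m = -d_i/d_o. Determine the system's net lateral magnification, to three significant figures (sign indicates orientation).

Applying the thin-lens equation to the first lens, 1/22 = 1/70.5 + 1/d_i1, which gives d_i1 = 31.979 cm.
Its lateral magnification is m_1 = -d_i1/d_o1 = -(31.979)/70.5 = -0.4536.
This image would form 31.979 cm past lens 1, i.e. 9.979 cm beyond lens 2, so it is a virtual object for lens 2: d_o2 = 22 - 31.979 = -9.979 cm.
Applying the thin-lens equation again with f_2 = -5.5 cm and d_o2 = -9.979 cm gives d_i2 = -12.253 cm.
m_2 = -(-12.253)/(-9.979) = -1.2278.
The system's lateral magnification is m_1 m_2 = (-0.4536)(-1.2278) = 0.5570.

0.557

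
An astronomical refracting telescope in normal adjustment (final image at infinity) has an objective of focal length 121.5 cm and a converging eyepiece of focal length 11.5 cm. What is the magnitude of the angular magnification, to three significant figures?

10.6

|M| = f_obj/|f_eye| = 121.5/11.5 = 10.565.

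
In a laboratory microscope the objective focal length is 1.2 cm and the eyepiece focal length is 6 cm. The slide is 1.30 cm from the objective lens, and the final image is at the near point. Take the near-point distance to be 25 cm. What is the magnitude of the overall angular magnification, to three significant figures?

62.0

Objective: 1/d_i = 1/f_obj - 1/d_o = 1/1.2 - 1/1.30 = 0.06410 cm^-1, so d_i = 15.600 cm.
m_obj = -d_i/d_o = -15.600/1.30 = -12.000.
Eyepiece angular magnification (image at near point): M_eye = 1 + D/f_e = 1 + 25/6 = 5.167.
Overall M = m_obj x M_eye = (-12.000)(5.167) = -62.00.
|M| = 62.00.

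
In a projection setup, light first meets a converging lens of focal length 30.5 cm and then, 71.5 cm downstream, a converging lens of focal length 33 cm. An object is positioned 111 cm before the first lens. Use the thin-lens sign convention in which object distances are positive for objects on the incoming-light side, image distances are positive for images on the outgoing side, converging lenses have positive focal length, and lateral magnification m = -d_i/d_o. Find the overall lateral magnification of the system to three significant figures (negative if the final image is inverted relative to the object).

Applying the thin-lens equation to the first lens, 1/30.5 = 1/111 + 1/d_i1, which gives d_i1 = 42.056 cm.
Its lateral magnification is m_1 = -d_i1/d_o1 = -(42.056)/111 = -0.3789.
The intermediate image is 42.056 cm to the right of lens 1, so d_o2 = L - d_i1 = 71.5 - 42.056 = 29.444 cm.
Applying the thin-lens equation again with f_2 = 33 cm and d_o2 = 29.444 cm gives d_i2 = -273.252 cm.
m_2 = -(-273.252)/(29.444) = 9.2803.
Overall magnification: m = m_1 m_2 = -3.5162.

-3.52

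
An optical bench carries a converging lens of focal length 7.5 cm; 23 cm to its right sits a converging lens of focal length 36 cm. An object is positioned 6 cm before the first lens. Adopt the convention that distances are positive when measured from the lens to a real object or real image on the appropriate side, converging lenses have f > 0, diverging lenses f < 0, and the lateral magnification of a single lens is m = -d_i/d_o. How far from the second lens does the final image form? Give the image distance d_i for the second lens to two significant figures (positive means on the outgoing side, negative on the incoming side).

110 cm

Applying the thin-lens equation to the first lens, 1/7.5 = 1/6 + 1/d_i1, which gives d_i1 = -30.000 cm.
The intermediate image is virtual, 30.000 cm to the left of lens 1, so d_o2 = L - d_i1 = 23 - (-30.000) = 53.000 cm.
Applying the thin-lens equation again with f_2 = 36 cm and d_o2 = 53.000 cm gives d_i2 = 112.235 cm.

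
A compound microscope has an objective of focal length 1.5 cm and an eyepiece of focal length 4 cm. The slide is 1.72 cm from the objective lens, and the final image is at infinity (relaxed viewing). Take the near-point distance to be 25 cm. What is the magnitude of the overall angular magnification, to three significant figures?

Objective: 1/d_i = 1/f_obj - 1/d_o = 1/1.5 - 1/1.72 = 0.08527 cm^-1, so d_i = 11.727 cm.
m_obj = -d_i/d_o = -11.727/1.72 = -6.818.
Eyepiece angular magnification (image at infinity): M_eye = D/f_e = 25/4 = 6.250.
Overall M = m_obj x M_eye = (-6.818)(6.250) = -42.61.
|M| = 42.61.

42.6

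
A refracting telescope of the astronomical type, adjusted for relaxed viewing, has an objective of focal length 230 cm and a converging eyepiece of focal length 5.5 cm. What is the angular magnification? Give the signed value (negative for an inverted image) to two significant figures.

M = -f_obj/f_eye = -230/(5.5) = -41.818.

-42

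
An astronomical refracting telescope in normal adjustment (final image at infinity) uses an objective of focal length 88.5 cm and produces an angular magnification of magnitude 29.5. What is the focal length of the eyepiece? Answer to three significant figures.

3.00 cm

|M| = f_obj/f_eye, so f_eye = f_obj/|M| = 88.5/29.5 = 3.000 cm.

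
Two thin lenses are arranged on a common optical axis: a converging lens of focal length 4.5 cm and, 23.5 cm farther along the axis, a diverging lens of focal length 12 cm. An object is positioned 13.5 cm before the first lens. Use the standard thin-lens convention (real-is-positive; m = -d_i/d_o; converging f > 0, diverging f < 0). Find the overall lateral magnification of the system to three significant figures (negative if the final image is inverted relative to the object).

Applying the thin-lens equation to the first lens, 1/4.5 = 1/13.5 + 1/d_i1, which gives d_i1 = 6.750 cm.
Its lateral magnification is m_1 = -d_i1/d_o1 = -(6.750)/13.5 = -0.5000.
That image sits 16.750 cm in front of the second lens, so d_o2 = 16.750 cm.
Applying the thin-lens equation again with f_2 = -12 cm and d_o2 = 16.750 cm gives d_i2 = -6.991 cm.
m_2 = -(-6.991)/(16.750) = 0.4174.
The system's lateral magnification is m_1 m_2 = (-0.5000)(0.4174) = -0.2087.

-0.209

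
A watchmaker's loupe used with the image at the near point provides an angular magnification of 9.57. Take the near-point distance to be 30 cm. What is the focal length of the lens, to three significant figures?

3.50 cm

For the image at the near point, M = 1 + D/f.
f = D/(M - 1) = 30/(9.57 - 1) = 3.501 cm.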